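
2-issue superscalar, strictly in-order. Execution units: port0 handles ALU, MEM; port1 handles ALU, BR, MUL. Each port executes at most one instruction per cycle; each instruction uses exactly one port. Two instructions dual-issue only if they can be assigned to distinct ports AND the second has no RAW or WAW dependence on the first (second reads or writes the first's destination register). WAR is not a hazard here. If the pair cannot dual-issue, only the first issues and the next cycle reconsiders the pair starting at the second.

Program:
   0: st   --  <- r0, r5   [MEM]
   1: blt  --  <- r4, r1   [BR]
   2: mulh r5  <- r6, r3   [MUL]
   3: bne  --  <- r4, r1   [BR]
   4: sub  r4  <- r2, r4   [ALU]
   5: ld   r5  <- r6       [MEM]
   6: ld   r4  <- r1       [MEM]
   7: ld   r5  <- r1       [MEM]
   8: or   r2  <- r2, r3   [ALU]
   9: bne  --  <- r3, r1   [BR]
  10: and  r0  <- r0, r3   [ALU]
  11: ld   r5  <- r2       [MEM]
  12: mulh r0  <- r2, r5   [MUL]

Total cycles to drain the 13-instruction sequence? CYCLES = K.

CYCLES = 9

#0 head=0: st;blt i0,i1 pair
#1 head=2: mulh i2 no-port MUL/BR
#2 head=3: bne;sub i3,i4 pair
#3 head=5: ld i5 no-port MEM/MEM
#4 head=6: ld i6 no-port MEM/MEM
#5 head=7: ld;or i7,i8 pair
#6 head=9: bne;and i9,i10 pair
#7 head=11: ld i11 RAW r5
#8 head=12: mulh i12 tail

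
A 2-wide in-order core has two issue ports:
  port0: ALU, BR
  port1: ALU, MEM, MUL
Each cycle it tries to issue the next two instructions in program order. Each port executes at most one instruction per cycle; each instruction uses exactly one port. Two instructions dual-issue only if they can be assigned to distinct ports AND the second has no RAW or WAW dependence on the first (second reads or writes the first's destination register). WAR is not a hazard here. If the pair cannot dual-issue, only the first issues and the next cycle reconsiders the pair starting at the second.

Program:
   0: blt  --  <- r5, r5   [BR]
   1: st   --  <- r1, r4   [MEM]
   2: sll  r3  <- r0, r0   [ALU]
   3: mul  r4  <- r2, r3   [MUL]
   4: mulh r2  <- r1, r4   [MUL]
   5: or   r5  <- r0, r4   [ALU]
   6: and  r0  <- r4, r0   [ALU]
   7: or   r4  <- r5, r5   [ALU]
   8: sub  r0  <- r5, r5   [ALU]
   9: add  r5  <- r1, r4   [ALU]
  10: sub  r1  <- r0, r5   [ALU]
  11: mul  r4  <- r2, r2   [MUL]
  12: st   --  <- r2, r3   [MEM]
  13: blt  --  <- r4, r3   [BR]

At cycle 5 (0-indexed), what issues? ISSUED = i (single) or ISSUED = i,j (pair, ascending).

ISSUED = 8,9

[0] i0/i1  blt st  -- dual
[1] i2  sll  -- RAW r3
[2] i3  mul  -- no-port MUL/MUL
[3] i4/i5  mulh or  -- dual
[4] i6/i7  and or  -- dual
[5] i8/i9  sub add  -- dual
[6] i10/i11  sub mul  -- dual
[7] i12/i13  st blt  -- dual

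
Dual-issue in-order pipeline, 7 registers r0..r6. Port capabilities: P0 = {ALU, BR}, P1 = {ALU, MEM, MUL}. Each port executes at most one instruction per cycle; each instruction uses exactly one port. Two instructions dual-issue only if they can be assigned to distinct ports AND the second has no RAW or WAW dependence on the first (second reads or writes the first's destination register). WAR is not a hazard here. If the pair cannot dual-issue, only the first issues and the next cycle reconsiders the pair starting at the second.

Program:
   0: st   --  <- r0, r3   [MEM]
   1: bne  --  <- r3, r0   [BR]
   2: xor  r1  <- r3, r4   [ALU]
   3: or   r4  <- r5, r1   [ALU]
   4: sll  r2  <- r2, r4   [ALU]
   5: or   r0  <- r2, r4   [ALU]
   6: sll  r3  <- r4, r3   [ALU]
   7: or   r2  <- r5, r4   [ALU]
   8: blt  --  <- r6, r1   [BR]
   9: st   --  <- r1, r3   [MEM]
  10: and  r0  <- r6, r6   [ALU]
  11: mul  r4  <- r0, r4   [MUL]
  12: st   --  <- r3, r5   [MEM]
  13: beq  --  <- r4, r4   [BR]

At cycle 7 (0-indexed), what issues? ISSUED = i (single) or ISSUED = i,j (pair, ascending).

ISSUED = 11

t=0 i0,i1:st.MEM;bne.BR ; dual
t=1 i2:xor.ALU ; RAW r1
t=2 i3:or.ALU ; RAW r4
t=3 i4:sll.ALU ; RAW r2
t=4 i5,i6:or.ALU;sll.ALU ; dual
t=5 i7,i8:or.ALU;blt.BR ; dual
t=6 i9,i10:st.MEM;and.ALU ; dual
t=7 i11:mul.MUL ; no-port MUL/MEM
t=8 i12,i13:st.MEM;beq.BR ; dual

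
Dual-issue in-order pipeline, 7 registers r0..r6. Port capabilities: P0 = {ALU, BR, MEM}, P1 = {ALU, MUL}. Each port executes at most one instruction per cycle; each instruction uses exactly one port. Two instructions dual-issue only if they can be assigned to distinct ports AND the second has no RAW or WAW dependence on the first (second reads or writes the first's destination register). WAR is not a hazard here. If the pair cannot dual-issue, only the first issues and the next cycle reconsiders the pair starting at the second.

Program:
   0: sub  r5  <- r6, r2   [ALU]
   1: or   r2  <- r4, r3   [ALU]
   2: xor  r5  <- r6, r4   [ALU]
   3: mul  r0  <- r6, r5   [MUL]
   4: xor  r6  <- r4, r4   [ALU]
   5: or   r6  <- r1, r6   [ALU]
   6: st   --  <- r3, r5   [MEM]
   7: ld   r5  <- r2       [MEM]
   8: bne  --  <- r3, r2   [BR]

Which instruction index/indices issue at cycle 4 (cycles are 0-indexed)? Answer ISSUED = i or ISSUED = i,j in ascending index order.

[0] i0+i1  sub.ALU or.ALU  -- pair
[1] i2  xor.ALU  -- RAW r5
[2] i3+i4  mul.MUL xor.ALU  -- pair
[3] i5+i6  or.ALU st.MEM  -- pair
[4] i7  ld.MEM  -- no-port MEM/BR
[5] i8  bne.BR  -- tail

ISSUED = 7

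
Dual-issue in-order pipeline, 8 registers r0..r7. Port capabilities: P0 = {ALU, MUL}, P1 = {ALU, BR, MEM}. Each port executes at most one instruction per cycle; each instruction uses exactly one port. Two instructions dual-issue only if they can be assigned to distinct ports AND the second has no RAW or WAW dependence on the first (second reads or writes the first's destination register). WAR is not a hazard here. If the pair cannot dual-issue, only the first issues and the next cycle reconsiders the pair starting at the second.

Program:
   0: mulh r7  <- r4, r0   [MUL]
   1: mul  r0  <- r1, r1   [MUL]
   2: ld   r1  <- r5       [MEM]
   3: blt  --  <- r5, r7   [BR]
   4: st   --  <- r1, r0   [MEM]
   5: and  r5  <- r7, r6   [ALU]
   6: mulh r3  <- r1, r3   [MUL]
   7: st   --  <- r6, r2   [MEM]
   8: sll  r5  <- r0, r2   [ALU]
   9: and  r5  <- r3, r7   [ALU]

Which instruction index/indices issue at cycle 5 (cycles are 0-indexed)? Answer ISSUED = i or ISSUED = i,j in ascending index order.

c0: i0 mulh  no-port MUL/MUL
c1: i1+i2 mul/ld  pair
c2: i3 blt  no-port BR/MEM
c3: i4+i5 st/and  pair
c4: i6+i7 mulh/st  pair
c5: i8 sll  WAW r5
c6: i9 and  tail

ISSUED = 8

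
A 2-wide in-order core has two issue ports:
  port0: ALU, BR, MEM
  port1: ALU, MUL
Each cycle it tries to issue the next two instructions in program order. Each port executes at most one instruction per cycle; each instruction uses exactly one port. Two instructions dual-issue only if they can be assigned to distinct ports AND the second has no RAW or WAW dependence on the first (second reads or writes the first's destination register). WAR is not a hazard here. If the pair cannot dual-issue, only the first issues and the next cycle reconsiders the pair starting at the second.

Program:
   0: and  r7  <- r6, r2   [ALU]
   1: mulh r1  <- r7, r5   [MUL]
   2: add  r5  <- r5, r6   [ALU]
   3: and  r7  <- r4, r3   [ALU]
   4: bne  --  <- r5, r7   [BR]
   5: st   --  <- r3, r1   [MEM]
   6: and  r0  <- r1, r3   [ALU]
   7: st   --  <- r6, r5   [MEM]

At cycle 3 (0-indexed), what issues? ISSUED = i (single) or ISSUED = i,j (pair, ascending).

0. and.ALU @i0  | RAW r7
1. mulh.MUL add.ALU @i1&i2  | dual
2. and.ALU @i3  | RAW r7
3. bne.BR @i4  | no-port BR/MEM
4. st.MEM and.ALU @i5&i6  | dual
5. st.MEM @i7  | tail

ISSUED = 4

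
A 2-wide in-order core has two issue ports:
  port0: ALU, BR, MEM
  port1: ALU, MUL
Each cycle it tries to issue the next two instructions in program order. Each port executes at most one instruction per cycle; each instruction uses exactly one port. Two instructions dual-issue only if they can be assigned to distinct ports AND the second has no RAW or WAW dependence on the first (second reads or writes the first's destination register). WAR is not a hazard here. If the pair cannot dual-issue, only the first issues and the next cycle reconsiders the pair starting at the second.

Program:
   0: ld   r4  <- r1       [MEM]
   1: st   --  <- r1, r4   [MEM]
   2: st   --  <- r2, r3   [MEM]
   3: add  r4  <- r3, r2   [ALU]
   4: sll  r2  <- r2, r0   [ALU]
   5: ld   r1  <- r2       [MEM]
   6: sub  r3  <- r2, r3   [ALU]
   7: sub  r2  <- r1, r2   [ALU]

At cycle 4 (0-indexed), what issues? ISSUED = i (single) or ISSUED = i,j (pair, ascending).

#0 head=0: ld.MEM i0 no-port MEM/MEM
#1 head=1: st.MEM i1 no-port MEM/MEM
#2 head=2: st.MEM add.ALU i2,i3 dual
#3 head=4: sll.ALU i4 RAW r2
#4 head=5: ld.MEM sub.ALU i5,i6 dual
#5 head=7: sub.ALU i7 tail

ISSUED = 5,6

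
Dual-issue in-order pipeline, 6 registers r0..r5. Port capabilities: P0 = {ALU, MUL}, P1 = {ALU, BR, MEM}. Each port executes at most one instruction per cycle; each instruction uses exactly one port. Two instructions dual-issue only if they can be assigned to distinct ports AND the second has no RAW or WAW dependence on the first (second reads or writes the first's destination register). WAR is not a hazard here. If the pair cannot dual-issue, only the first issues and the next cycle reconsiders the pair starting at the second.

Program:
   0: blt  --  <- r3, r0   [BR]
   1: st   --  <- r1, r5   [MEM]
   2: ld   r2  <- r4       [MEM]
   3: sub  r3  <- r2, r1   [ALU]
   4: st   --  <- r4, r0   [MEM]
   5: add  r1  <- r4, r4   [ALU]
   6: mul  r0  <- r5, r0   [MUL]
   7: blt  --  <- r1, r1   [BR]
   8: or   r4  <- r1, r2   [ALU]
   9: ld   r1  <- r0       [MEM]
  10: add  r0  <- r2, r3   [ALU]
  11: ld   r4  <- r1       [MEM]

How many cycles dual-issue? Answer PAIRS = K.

PAIRS = 4

0. blt.BR @i0  | no-port BR/MEM
1. st.MEM @i1  | no-port MEM/MEM
2. ld.MEM @i2  | RAW r2
3. sub.ALU/st.MEM @i3&i4  | dual
4. add.ALU/mul.MUL @i5&i6  | dual
5. blt.BR/or.ALU @i7&i8  | dual
6. ld.MEM/add.ALU @i9&i10  | dual
7. ld.MEM @i11  | tail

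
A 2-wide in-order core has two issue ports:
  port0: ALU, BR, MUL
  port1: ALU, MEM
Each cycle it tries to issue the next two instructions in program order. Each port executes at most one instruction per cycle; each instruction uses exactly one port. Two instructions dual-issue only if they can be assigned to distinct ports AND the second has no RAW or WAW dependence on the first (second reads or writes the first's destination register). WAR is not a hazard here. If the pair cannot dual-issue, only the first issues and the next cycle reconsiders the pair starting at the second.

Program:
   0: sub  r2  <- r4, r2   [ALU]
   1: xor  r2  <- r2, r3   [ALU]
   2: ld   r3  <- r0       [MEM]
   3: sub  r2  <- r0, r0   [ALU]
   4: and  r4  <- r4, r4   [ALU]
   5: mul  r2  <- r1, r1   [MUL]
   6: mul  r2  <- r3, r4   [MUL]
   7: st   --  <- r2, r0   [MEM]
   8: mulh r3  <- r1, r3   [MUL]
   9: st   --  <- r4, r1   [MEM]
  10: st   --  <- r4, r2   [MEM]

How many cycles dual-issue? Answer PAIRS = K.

PAIRS = 3

#0 head=0: sub.ALU i0 RAW+WAW r2
#1 head=1: xor.ALU ld.MEM i1,i2 pair
#2 head=3: sub.ALU and.ALU i3,i4 pair
#3 head=5: mul.MUL i5 no-port MUL/MUL
#4 head=6: mul.MUL i6 RAW r2
#5 head=7: st.MEM mulh.MUL i7,i8 pair
#6 head=9: st.MEM i9 no-port MEM/MEM
#7 head=10: st.MEM i10 tail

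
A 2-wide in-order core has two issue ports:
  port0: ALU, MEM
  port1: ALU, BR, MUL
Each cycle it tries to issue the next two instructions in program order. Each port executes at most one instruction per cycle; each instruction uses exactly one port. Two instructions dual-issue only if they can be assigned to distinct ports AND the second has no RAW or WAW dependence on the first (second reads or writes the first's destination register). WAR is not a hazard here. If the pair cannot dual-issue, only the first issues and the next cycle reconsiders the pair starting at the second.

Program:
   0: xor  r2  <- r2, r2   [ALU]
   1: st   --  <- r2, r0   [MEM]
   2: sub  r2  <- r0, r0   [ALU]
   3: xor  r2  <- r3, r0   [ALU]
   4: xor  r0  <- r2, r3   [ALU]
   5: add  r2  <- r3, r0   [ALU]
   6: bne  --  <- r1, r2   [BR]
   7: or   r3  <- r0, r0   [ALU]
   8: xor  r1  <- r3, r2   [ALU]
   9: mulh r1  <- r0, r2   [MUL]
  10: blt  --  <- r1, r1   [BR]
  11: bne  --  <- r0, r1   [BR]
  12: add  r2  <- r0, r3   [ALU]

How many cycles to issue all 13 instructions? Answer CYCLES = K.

CYCLES = 10

0. xor @i0  | RAW r2
1. st sub @i1+i2  | 2-wide
2. xor @i3  | RAW r2
3. xor @i4  | RAW r0
4. add @i5  | RAW r2
5. bne or @i6+i7  | 2-wide
6. xor @i8  | WAW r1
7. mulh @i9  | no-port MUL/BR
8. blt @i10  | no-port BR/BR
9. bne add @i11+i12  | 2-wide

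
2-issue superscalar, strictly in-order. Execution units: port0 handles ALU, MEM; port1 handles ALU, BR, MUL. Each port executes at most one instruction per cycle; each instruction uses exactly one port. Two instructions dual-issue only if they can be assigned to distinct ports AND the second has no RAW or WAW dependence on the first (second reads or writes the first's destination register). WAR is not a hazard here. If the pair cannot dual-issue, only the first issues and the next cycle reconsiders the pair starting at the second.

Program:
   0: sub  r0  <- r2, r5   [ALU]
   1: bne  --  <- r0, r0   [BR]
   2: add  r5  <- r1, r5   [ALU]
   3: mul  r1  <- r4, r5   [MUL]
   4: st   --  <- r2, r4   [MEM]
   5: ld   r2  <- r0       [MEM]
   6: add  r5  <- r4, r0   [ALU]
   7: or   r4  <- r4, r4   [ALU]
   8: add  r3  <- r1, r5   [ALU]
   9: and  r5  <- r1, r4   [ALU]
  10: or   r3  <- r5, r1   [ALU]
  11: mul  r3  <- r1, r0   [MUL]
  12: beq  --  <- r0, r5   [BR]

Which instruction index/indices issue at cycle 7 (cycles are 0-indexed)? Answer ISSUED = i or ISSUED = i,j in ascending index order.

ISSUED = 11

c0: i0 sub  RAW r0
c1: i1&i2 bne add  dual
c2: i3&i4 mul st  dual
c3: i5&i6 ld add  dual
c4: i7&i8 or add  dual
c5: i9 and  RAW r5
c6: i10 or  WAW r3
c7: i11 mul  no-port MUL/BR
c8: i12 beq  tail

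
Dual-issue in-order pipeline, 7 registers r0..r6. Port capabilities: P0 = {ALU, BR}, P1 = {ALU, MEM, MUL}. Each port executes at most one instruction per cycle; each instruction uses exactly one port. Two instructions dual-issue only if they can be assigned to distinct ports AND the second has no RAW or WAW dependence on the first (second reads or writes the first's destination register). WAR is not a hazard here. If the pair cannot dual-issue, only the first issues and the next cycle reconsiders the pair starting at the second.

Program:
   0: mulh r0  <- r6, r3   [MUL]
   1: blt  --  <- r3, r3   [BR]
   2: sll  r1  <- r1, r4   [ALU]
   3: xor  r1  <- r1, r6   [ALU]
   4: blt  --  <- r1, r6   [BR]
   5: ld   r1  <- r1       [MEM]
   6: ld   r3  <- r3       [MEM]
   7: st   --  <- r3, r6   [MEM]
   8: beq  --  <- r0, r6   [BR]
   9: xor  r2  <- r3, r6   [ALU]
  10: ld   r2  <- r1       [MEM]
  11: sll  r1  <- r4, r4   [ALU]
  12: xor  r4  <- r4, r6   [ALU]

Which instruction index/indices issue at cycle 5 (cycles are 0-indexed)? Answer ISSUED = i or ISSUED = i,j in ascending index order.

  cy0 -> i0&i1 (mulh;blt) dual
  cy1 -> i2 (sll) RAW+WAW r1
  cy2 -> i3 (xor) RAW r1
  cy3 -> i4&i5 (blt;ld) dual
  cy4 -> i6 (ld) no-port MEM/MEM
  cy5 -> i7&i8 (st;beq) dual
  cy6 -> i9 (xor) WAW r2
  cy7 -> i10&i11 (ld;sll) dual
  cy8 -> i12 (xor) tail

ISSUED = 7,8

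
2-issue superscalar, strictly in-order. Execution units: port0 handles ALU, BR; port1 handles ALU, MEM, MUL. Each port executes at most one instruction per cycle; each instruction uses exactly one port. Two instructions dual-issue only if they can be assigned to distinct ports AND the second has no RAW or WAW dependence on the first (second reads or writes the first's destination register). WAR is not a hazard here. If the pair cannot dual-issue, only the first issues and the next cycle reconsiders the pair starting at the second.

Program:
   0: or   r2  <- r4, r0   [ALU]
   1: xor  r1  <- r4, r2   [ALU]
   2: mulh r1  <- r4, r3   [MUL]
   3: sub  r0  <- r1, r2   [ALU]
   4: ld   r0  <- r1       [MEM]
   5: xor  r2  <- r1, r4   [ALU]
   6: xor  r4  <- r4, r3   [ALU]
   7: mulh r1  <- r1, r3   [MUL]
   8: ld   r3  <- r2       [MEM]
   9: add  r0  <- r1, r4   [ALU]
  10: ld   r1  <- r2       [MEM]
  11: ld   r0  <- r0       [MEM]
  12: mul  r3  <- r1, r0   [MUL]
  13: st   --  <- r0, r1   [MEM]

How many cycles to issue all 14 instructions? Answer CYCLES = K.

c0: i0 or  RAW r2
c1: i1 xor  WAW r1
c2: i2 mulh  RAW r1
c3: i3 sub  WAW r0
c4: i4+i5 ld xor  2-wide
c5: i6+i7 xor mulh  2-wide
c6: i8+i9 ld add  2-wide
c7: i10 ld  no-port MEM/MEM
c8: i11 ld  no-port MEM/MUL
c9: i12 mul  no-port MUL/MEM
c10: i13 st  tail

CYCLES = 11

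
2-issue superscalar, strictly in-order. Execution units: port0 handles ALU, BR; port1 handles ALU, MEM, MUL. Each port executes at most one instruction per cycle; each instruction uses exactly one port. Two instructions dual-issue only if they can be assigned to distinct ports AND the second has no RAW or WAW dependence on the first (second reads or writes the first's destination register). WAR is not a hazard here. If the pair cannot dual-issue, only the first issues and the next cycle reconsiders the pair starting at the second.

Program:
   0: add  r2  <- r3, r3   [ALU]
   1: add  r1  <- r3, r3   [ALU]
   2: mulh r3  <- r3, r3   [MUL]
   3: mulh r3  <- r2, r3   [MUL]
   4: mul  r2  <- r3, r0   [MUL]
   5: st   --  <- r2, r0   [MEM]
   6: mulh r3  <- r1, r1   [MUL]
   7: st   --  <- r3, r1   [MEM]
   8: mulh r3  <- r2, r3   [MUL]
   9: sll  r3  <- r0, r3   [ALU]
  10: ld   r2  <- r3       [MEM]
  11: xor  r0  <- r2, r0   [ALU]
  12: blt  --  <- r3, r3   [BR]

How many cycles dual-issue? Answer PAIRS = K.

PAIRS = 2

0. add+add @i0&i1  | dual
1. mulh @i2  | no-port MUL/MUL
2. mulh @i3  | no-port MUL/MUL
3. mul @i4  | no-port MUL/MEM
4. st @i5  | no-port MEM/MUL
5. mulh @i6  | no-port MUL/MEM
6. st @i7  | no-port MEM/MUL
7. mulh @i8  | RAW+WAW r3
8. sll @i9  | RAW r3
9. ld @i10  | RAW r2
10. xor+blt @i11&i12  | dual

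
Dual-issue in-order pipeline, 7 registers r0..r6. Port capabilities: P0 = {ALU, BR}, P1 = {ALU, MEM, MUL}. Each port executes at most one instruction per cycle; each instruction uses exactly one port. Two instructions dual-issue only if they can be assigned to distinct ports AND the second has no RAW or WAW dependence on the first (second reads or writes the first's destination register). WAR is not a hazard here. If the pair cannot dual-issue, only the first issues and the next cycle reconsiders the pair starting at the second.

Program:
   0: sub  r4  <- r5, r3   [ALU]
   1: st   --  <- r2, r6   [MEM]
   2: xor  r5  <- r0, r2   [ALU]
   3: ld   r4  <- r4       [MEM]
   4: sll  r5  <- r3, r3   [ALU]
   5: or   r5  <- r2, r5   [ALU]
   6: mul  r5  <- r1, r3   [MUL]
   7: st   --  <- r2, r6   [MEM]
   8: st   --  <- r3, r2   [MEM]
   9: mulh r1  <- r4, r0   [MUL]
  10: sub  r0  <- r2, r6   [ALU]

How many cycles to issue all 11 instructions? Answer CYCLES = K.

t=0 i0&i1:sub.ALU;st.MEM ; 2-wide
t=1 i2&i3:xor.ALU;ld.MEM ; 2-wide
t=2 i4:sll.ALU ; RAW+WAW r5
t=3 i5:or.ALU ; WAW r5
t=4 i6:mul.MUL ; no-port MUL/MEM
t=5 i7:st.MEM ; no-port MEM/MEM
t=6 i8:st.MEM ; no-port MEM/MUL
t=7 i9&i10:mulh.MUL;sub.ALU ; 2-wide

CYCLES = 8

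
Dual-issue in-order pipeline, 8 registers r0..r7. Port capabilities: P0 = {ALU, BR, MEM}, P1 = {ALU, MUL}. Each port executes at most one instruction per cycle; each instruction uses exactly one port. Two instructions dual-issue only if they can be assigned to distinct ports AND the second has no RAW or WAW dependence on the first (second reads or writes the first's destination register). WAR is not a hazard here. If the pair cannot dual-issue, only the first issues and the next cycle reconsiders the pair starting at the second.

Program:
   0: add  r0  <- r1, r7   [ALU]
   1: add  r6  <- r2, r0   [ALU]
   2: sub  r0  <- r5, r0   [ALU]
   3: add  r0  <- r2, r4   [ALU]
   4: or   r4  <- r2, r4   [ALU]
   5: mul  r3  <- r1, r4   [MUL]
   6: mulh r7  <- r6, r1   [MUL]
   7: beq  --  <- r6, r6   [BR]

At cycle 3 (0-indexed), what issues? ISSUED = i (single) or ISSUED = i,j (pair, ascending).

#0 head=0: add.ALU i0 RAW r0
#1 head=1: add.ALU/sub.ALU i1+i2 2-wide
#2 head=3: add.ALU/or.ALU i3+i4 2-wide
#3 head=5: mul.MUL i5 no-port MUL/MUL
#4 head=6: mulh.MUL/beq.BR i6+i7 2-wide

ISSUED = 5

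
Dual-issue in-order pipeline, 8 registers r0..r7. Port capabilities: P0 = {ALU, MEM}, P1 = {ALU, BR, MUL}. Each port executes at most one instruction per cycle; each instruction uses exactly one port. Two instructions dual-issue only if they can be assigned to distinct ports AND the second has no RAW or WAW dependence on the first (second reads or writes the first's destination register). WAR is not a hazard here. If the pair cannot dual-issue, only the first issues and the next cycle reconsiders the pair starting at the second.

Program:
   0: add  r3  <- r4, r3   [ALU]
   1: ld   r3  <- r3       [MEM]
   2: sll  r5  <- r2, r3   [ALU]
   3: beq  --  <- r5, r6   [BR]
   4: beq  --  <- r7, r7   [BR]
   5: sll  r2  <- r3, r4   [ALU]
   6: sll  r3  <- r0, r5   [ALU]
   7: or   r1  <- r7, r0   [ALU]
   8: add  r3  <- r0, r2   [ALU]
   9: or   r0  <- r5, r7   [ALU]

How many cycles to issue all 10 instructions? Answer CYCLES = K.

c0: i0 add.ALU  RAW+WAW r3
c1: i1 ld.MEM  RAW r3
c2: i2 sll.ALU  RAW r5
c3: i3 beq.BR  no-port BR/BR
c4: i4&i5 beq.BR+sll.ALU  2-wide
c5: i6&i7 sll.ALU+or.ALU  2-wide
c6: i8&i9 add.ALU+or.ALU  2-wide

CYCLES = 7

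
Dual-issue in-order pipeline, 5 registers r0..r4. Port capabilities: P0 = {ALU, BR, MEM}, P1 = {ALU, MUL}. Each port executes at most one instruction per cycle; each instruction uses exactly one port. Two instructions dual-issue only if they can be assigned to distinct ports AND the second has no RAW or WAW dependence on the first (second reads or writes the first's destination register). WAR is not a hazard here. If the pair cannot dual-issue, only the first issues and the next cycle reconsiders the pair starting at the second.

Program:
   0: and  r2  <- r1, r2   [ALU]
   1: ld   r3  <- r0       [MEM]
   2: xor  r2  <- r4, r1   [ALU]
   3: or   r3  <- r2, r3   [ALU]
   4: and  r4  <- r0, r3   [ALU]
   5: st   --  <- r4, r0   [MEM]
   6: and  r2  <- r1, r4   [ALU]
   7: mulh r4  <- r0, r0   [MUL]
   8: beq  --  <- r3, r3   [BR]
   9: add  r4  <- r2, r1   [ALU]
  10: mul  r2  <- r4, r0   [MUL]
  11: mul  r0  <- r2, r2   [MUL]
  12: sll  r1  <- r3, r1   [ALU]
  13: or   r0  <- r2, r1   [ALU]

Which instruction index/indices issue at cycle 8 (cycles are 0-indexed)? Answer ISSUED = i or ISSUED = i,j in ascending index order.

#0 head=0: and.ALU;ld.MEM i0/i1 pair
#1 head=2: xor.ALU i2 RAW r2
#2 head=3: or.ALU i3 RAW r3
#3 head=4: and.ALU i4 RAW r4
#4 head=5: st.MEM;and.ALU i5/i6 pair
#5 head=7: mulh.MUL;beq.BR i7/i8 pair
#6 head=9: add.ALU i9 RAW r4
#7 head=10: mul.MUL i10 no-port MUL/MUL
#8 head=11: mul.MUL;sll.ALU i11/i12 pair
#9 head=13: or.ALU i13 tail

ISSUED = 11,12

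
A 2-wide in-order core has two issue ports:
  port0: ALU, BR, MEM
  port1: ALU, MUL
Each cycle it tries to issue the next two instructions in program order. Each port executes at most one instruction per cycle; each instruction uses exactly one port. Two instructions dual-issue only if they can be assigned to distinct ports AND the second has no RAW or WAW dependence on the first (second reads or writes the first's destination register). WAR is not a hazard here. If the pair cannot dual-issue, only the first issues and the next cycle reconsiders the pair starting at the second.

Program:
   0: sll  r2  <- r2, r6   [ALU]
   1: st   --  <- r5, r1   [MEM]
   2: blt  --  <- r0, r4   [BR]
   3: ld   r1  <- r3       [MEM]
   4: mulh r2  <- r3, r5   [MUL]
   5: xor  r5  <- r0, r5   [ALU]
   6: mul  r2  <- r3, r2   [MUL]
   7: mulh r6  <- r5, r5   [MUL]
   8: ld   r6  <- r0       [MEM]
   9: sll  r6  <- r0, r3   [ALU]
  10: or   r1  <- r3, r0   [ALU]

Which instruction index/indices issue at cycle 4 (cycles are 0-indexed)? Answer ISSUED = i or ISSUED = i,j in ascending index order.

#0 head=0: sll.ALU st.MEM i0/i1 pair
#1 head=2: blt.BR i2 no-port BR/MEM
#2 head=3: ld.MEM mulh.MUL i3/i4 pair
#3 head=5: xor.ALU mul.MUL i5/i6 pair
#4 head=7: mulh.MUL i7 WAW r6
#5 head=8: ld.MEM i8 WAW r6
#6 head=9: sll.ALU or.ALU i9/i10 pair

ISSUED = 7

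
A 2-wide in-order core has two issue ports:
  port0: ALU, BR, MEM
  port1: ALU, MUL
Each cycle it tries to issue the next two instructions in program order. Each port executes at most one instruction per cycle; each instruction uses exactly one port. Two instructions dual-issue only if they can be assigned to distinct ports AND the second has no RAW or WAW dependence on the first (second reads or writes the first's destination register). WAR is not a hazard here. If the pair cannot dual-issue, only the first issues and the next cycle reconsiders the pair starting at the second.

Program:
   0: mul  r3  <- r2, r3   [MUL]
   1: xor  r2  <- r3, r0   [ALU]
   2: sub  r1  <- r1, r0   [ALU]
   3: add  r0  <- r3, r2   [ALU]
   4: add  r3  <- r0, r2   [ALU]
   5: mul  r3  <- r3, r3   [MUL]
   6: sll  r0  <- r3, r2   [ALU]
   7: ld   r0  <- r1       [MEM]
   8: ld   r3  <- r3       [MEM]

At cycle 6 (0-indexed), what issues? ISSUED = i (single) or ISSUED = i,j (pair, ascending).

ISSUED = 7

  cy0 -> i0 (mul) RAW r3
  cy1 -> i1&i2 (xor sub) pair
  cy2 -> i3 (add) RAW r0
  cy3 -> i4 (add) RAW+WAW r3
  cy4 -> i5 (mul) RAW r3
  cy5 -> i6 (sll) WAW r0
  cy6 -> i7 (ld) no-port MEM/MEM
  cy7 -> i8 (ld) tail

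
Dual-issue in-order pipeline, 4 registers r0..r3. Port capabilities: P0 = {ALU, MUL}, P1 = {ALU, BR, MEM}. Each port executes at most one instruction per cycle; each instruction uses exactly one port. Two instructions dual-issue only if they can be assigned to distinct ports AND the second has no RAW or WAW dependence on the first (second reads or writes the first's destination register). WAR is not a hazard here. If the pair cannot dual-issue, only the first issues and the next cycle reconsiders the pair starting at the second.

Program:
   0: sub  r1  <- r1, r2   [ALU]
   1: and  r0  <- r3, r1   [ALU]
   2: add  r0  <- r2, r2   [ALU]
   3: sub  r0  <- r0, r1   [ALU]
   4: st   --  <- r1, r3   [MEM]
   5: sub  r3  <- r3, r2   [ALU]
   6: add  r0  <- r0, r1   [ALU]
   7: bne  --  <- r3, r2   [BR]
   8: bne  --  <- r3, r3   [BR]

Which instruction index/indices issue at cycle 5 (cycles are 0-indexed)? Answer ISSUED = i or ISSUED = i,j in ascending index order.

ISSUED = 7

  cy0 -> i0 (sub.ALU) RAW r1
  cy1 -> i1 (and.ALU) WAW r0
  cy2 -> i2 (add.ALU) RAW+WAW r0
  cy3 -> i3,i4 (sub.ALU st.MEM) pair
  cy4 -> i5,i6 (sub.ALU add.ALU) pair
  cy5 -> i7 (bne.BR) no-port BR/BR
  cy6 -> i8 (bne.BR) tail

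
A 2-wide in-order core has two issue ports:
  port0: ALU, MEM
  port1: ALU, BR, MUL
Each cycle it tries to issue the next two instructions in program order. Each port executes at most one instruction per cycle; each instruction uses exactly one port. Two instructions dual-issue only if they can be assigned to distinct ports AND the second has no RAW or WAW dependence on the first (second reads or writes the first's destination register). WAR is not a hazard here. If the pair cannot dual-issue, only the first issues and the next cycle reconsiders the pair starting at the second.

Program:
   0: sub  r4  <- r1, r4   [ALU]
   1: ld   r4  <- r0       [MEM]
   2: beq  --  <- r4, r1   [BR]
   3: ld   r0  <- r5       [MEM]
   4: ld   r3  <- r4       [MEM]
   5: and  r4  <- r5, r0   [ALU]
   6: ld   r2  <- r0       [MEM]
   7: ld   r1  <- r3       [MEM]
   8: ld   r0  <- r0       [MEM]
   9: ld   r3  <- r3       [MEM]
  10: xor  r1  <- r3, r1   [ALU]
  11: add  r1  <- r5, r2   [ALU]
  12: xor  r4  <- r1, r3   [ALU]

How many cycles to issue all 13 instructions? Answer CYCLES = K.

0. sub @i0  | WAW r4
1. ld @i1  | RAW r4
2. beq;ld @i2/i3  | pair
3. ld;and @i4/i5  | pair
4. ld @i6  | no-port MEM/MEM
5. ld @i7  | no-port MEM/MEM
6. ld @i8  | no-port MEM/MEM
7. ld @i9  | RAW r3
8. xor @i10  | WAW r1
9. add @i11  | RAW r1
10. xor @i12  | tail

CYCLES = 11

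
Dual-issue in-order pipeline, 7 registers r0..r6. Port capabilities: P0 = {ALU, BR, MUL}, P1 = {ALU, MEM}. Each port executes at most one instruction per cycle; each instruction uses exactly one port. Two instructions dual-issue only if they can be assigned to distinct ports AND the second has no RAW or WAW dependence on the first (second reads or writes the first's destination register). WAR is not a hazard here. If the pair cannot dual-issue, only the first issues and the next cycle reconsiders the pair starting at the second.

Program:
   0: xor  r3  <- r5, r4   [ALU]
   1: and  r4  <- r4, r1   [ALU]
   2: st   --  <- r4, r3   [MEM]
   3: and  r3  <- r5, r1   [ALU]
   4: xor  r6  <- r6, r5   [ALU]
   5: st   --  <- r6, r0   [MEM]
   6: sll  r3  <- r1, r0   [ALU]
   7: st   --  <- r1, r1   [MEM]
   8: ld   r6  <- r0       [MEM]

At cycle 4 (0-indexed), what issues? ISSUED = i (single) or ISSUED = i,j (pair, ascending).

[0] i0/i1  xor.ALU+and.ALU  -- 2-wide
[1] i2/i3  st.MEM+and.ALU  -- 2-wide
[2] i4  xor.ALU  -- RAW r6
[3] i5/i6  st.MEM+sll.ALU  -- 2-wide
[4] i7  st.MEM  -- no-port MEM/MEM
[5] i8  ld.MEM  -- tail

ISSUED = 7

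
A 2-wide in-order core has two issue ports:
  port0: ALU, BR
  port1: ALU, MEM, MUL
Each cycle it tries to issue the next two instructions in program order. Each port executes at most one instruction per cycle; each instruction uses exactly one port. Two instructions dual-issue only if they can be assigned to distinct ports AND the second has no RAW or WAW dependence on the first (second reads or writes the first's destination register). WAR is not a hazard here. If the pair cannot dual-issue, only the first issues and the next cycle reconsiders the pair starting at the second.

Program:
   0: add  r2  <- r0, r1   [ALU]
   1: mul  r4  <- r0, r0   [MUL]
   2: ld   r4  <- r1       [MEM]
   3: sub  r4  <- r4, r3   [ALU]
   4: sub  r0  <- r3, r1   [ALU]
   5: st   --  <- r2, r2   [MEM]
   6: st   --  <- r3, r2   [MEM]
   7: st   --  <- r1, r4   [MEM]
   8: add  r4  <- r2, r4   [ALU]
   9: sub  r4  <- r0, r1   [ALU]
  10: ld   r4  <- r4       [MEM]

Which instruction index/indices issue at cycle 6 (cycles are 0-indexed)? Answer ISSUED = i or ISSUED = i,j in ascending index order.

  cy0 -> i0+i1 (add+mul) pair
  cy1 -> i2 (ld) RAW+WAW r4
  cy2 -> i3+i4 (sub+sub) pair
  cy3 -> i5 (st) no-port MEM/MEM
  cy4 -> i6 (st) no-port MEM/MEM
  cy5 -> i7+i8 (st+add) pair
  cy6 -> i9 (sub) RAW+WAW r4
  cy7 -> i10 (ld) tail

ISSUED = 9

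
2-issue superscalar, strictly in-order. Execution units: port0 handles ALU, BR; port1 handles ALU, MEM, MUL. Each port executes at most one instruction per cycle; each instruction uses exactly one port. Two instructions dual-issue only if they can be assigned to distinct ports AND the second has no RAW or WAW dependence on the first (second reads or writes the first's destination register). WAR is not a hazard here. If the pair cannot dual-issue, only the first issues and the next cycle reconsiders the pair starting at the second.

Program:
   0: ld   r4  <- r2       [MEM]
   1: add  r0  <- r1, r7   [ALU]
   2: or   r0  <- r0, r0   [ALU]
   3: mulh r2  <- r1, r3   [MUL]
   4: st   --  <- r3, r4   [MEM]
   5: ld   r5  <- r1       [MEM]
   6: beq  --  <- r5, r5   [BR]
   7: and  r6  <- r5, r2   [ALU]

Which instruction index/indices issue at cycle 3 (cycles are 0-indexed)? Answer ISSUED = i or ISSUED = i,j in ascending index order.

ISSUED = 5

t=0 i0/i1:ld.MEM/add.ALU ; pair
t=1 i2/i3:or.ALU/mulh.MUL ; pair
t=2 i4:st.MEM ; no-port MEM/MEM
t=3 i5:ld.MEM ; RAW r5
t=4 i6/i7:beq.BR/and.ALU ; pair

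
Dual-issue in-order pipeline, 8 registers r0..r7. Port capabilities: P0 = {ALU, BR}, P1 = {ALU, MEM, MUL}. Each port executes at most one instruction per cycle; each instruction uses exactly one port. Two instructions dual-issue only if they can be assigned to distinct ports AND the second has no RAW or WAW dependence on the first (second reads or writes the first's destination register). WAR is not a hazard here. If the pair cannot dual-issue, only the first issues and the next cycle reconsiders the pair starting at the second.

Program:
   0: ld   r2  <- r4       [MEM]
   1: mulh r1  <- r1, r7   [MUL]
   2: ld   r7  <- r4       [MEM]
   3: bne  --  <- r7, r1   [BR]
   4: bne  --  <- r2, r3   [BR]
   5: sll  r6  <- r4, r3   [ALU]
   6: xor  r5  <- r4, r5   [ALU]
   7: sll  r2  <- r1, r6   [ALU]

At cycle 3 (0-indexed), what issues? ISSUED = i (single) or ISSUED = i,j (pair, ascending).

ISSUED = 3

0. ld @i0  | no-port MEM/MUL
1. mulh @i1  | no-port MUL/MEM
2. ld @i2  | RAW r7
3. bne @i3  | no-port BR/BR
4. bne sll @i4/i5  | 2-wide
5. xor sll @i6/i7  | 2-wide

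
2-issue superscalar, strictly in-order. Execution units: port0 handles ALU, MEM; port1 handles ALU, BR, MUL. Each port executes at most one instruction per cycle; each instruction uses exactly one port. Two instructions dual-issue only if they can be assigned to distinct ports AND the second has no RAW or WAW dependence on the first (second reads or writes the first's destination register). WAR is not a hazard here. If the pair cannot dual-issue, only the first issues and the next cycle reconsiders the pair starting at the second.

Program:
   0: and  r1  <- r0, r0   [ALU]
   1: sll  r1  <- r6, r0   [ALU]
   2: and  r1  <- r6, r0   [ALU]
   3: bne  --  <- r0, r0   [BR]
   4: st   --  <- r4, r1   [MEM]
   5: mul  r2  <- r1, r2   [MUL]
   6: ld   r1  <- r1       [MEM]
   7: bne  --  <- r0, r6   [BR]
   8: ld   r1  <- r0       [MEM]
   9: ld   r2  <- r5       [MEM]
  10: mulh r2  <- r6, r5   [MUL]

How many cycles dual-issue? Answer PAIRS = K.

PAIRS = 3

t=0 i0:and.ALU ; WAW r1
t=1 i1:sll.ALU ; WAW r1
t=2 i2&i3:and.ALU bne.BR ; 2-wide
t=3 i4&i5:st.MEM mul.MUL ; 2-wide
t=4 i6&i7:ld.MEM bne.BR ; 2-wide
t=5 i8:ld.MEM ; no-port MEM/MEM
t=6 i9:ld.MEM ; WAW r2
t=7 i10:mulh.MUL ; tail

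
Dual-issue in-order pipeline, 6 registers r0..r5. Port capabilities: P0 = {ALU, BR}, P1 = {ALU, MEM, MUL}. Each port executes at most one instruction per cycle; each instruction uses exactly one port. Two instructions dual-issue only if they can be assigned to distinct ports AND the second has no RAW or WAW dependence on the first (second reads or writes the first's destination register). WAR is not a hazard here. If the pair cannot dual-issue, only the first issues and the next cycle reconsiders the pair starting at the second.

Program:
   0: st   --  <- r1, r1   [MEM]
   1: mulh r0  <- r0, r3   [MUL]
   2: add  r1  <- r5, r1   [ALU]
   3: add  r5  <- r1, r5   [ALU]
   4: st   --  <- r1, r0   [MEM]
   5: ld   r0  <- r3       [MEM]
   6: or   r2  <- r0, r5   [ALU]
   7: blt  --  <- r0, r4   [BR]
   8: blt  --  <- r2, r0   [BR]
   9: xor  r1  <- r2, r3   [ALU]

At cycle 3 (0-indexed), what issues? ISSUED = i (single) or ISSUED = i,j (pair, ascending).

c0: i0 st.MEM  no-port MEM/MUL
c1: i1/i2 mulh.MUL+add.ALU  dual
c2: i3/i4 add.ALU+st.MEM  dual
c3: i5 ld.MEM  RAW r0
c4: i6/i7 or.ALU+blt.BR  dual
c5: i8/i9 blt.BR+xor.ALU  dual

ISSUED = 5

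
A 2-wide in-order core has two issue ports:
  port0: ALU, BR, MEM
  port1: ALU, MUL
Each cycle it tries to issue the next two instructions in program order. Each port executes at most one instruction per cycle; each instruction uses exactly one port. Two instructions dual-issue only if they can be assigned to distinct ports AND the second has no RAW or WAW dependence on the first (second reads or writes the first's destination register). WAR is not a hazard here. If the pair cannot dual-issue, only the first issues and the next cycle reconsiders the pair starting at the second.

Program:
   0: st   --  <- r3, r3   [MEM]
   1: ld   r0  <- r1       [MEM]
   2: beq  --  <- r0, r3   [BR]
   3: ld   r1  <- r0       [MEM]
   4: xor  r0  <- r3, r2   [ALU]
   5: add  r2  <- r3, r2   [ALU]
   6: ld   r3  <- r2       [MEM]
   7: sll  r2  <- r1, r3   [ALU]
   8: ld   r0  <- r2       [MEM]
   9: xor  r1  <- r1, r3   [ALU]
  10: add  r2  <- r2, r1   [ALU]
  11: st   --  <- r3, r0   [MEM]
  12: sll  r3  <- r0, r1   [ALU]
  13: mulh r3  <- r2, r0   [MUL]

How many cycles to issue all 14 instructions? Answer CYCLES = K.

0. st @i0  | no-port MEM/MEM
1. ld @i1  | no-port MEM/BR
2. beq @i2  | no-port BR/MEM
3. ld;xor @i3,i4  | 2-wide
4. add @i5  | RAW r2
5. ld @i6  | RAW r3
6. sll @i7  | RAW r2
7. ld;xor @i8,i9  | 2-wide
8. add;st @i10,i11  | 2-wide
9. sll @i12  | WAW r3
10. mulh @i13  | tail

CYCLES = 11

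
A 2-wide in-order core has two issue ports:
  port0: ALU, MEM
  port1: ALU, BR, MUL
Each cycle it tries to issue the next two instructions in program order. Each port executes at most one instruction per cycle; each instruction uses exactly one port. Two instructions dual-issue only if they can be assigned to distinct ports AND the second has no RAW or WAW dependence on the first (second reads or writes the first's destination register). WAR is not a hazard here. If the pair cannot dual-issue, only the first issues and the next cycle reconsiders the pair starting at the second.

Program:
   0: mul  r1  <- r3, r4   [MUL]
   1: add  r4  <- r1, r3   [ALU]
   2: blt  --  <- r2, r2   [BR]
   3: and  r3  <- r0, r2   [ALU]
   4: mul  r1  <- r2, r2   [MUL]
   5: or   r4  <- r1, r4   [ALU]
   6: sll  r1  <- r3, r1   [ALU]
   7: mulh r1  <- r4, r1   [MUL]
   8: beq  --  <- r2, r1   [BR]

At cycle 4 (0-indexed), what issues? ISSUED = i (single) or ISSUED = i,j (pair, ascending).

  cy0 -> i0 (mul) RAW r1
  cy1 -> i1+i2 (add/blt) dual
  cy2 -> i3+i4 (and/mul) dual
  cy3 -> i5+i6 (or/sll) dual
  cy4 -> i7 (mulh) no-port MUL/BR
  cy5 -> i8 (beq) tail

ISSUED = 7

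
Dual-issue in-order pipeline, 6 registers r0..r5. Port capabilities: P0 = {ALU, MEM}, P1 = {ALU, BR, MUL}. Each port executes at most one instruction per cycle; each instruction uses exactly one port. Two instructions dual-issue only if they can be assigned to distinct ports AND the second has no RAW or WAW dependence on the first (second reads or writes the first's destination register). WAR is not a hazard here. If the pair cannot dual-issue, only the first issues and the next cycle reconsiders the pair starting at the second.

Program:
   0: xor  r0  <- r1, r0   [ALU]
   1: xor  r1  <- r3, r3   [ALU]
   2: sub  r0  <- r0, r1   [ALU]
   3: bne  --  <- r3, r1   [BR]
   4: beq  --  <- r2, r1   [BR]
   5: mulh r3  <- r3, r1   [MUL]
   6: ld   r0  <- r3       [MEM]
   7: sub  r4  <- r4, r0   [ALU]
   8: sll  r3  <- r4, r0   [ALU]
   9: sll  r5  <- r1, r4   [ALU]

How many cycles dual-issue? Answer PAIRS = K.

PAIRS = 3

0. xor/xor @i0,i1  | 2-wide
1. sub/bne @i2,i3  | 2-wide
2. beq @i4  | no-port BR/MUL
3. mulh @i5  | RAW r3
4. ld @i6  | RAW r0
5. sub @i7  | RAW r4
6. sll/sll @i8,i9  | 2-wide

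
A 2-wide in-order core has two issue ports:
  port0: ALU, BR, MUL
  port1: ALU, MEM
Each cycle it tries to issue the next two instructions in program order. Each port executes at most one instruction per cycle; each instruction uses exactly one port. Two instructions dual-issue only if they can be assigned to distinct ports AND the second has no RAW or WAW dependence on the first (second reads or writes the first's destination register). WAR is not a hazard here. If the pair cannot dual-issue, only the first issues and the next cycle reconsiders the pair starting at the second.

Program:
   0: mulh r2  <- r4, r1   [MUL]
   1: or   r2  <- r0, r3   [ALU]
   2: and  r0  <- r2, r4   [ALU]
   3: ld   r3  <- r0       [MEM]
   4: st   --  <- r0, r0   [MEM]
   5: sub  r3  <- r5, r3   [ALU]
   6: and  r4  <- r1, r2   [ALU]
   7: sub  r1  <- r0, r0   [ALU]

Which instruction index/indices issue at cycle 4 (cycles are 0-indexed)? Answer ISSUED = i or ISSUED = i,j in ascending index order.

ISSUED = 4,5

#0 head=0: mulh i0 WAW r2
#1 head=1: or i1 RAW r2
#2 head=2: and i2 RAW r0
#3 head=3: ld i3 no-port MEM/MEM
#4 head=4: st/sub i4&i5 dual
#5 head=6: and/sub i6&i7 dual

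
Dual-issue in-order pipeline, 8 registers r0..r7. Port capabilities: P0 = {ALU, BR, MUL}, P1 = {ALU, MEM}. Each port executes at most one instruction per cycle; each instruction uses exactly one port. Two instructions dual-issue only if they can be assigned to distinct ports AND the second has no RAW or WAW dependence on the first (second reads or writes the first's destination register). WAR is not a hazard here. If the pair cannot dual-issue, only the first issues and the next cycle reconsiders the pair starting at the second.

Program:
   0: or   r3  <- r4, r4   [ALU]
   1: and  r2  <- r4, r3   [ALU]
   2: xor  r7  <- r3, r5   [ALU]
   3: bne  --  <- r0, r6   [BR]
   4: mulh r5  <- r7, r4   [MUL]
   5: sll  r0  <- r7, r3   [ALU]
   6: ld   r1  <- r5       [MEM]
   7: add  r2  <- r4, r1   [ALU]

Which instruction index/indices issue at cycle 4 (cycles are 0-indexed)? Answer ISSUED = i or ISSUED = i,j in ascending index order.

ISSUED = 6

0. or.ALU @i0  | RAW r3
1. and.ALU;xor.ALU @i1/i2  | pair
2. bne.BR @i3  | no-port BR/MUL
3. mulh.MUL;sll.ALU @i4/i5  | pair
4. ld.MEM @i6  | RAW r1
5. add.ALU @i7  | tail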